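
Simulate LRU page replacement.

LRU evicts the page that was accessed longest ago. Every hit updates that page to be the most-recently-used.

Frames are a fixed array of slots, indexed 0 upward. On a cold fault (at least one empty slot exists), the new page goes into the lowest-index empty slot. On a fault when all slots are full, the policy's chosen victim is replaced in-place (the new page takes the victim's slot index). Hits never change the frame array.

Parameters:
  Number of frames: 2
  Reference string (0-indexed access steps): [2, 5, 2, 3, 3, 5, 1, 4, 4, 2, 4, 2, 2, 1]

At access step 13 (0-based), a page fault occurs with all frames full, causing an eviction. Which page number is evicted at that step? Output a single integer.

Step 0: ref 2 -> FAULT, frames=[2,-]
Step 1: ref 5 -> FAULT, frames=[2,5]
Step 2: ref 2 -> HIT, frames=[2,5]
Step 3: ref 3 -> FAULT, evict 5, frames=[2,3]
Step 4: ref 3 -> HIT, frames=[2,3]
Step 5: ref 5 -> FAULT, evict 2, frames=[5,3]
Step 6: ref 1 -> FAULT, evict 3, frames=[5,1]
Step 7: ref 4 -> FAULT, evict 5, frames=[4,1]
Step 8: ref 4 -> HIT, frames=[4,1]
Step 9: ref 2 -> FAULT, evict 1, frames=[4,2]
Step 10: ref 4 -> HIT, frames=[4,2]
Step 11: ref 2 -> HIT, frames=[4,2]
Step 12: ref 2 -> HIT, frames=[4,2]
Step 13: ref 1 -> FAULT, evict 4, frames=[1,2]
At step 13: evicted page 4

Answer: 4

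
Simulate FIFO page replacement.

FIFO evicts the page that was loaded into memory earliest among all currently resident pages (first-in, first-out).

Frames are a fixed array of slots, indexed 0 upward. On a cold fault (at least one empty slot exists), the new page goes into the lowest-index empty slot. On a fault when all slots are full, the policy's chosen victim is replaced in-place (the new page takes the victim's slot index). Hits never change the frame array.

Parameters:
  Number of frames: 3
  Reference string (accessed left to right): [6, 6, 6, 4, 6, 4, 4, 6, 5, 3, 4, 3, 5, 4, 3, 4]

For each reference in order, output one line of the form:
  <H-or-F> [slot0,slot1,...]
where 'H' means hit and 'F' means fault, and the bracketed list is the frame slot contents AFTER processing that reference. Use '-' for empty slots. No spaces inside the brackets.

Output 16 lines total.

F [6,-,-]
H [6,-,-]
H [6,-,-]
F [6,4,-]
H [6,4,-]
H [6,4,-]
H [6,4,-]
H [6,4,-]
F [6,4,5]
F [3,4,5]
H [3,4,5]
H [3,4,5]
H [3,4,5]
H [3,4,5]
H [3,4,5]
H [3,4,5]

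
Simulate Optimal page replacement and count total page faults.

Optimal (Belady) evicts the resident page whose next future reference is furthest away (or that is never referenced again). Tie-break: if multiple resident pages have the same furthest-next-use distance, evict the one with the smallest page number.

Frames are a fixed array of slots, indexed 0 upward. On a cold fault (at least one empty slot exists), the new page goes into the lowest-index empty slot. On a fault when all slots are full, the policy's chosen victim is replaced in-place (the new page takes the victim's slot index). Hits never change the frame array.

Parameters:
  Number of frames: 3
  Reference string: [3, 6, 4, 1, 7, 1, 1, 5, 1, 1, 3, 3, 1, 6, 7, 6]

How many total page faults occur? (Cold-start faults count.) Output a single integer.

Step 0: ref 3 → FAULT, frames=[3,-,-]
Step 1: ref 6 → FAULT, frames=[3,6,-]
Step 2: ref 4 → FAULT, frames=[3,6,4]
Step 3: ref 1 → FAULT (evict 4), frames=[3,6,1]
Step 4: ref 7 → FAULT (evict 6), frames=[3,7,1]
Step 5: ref 1 → HIT, frames=[3,7,1]
Step 6: ref 1 → HIT, frames=[3,7,1]
Step 7: ref 5 → FAULT (evict 7), frames=[3,5,1]
Step 8: ref 1 → HIT, frames=[3,5,1]
Step 9: ref 1 → HIT, frames=[3,5,1]
Step 10: ref 3 → HIT, frames=[3,5,1]
Step 11: ref 3 → HIT, frames=[3,5,1]
Step 12: ref 1 → HIT, frames=[3,5,1]
Step 13: ref 6 → FAULT (evict 1), frames=[3,5,6]
Step 14: ref 7 → FAULT (evict 3), frames=[7,5,6]
Step 15: ref 6 → HIT, frames=[7,5,6]
Total faults: 8

Answer: 8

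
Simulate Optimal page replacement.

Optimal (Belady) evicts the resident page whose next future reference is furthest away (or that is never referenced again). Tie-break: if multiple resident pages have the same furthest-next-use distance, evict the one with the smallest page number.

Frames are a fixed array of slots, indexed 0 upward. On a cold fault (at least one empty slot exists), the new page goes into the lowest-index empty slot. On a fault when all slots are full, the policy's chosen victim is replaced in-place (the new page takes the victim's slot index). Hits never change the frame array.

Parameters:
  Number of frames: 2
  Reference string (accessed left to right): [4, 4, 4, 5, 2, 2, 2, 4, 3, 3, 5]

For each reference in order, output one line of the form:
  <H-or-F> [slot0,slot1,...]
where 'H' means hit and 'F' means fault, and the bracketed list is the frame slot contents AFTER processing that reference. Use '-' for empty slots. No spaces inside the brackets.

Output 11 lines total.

F [4,-]
H [4,-]
H [4,-]
F [4,5]
F [4,2]
H [4,2]
H [4,2]
H [4,2]
F [4,3]
H [4,3]
F [4,5]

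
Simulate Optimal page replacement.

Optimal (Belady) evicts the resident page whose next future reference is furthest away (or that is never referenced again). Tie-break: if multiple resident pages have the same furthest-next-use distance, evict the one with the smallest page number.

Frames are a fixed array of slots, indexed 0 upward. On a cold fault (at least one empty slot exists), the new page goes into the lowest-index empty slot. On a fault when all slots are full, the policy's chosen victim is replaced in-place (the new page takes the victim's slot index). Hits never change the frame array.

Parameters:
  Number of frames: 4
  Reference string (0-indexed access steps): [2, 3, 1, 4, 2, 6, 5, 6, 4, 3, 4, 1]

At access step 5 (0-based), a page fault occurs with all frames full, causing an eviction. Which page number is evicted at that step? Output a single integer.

Step 0: ref 2 -> FAULT, frames=[2,-,-,-]
Step 1: ref 3 -> FAULT, frames=[2,3,-,-]
Step 2: ref 1 -> FAULT, frames=[2,3,1,-]
Step 3: ref 4 -> FAULT, frames=[2,3,1,4]
Step 4: ref 2 -> HIT, frames=[2,3,1,4]
Step 5: ref 6 -> FAULT, evict 2, frames=[6,3,1,4]
At step 5: evicted page 2

Answer: 2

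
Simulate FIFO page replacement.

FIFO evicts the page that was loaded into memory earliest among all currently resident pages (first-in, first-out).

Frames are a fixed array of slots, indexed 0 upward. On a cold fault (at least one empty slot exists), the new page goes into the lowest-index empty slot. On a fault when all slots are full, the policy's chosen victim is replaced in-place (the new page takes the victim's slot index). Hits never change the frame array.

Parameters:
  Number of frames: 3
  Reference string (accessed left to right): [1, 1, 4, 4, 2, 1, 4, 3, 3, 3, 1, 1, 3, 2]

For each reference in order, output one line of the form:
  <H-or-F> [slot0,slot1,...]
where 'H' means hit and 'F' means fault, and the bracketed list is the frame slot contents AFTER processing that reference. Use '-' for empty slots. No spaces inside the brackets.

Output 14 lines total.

F [1,-,-]
H [1,-,-]
F [1,4,-]
H [1,4,-]
F [1,4,2]
H [1,4,2]
H [1,4,2]
F [3,4,2]
H [3,4,2]
H [3,4,2]
F [3,1,2]
H [3,1,2]
H [3,1,2]
H [3,1,2]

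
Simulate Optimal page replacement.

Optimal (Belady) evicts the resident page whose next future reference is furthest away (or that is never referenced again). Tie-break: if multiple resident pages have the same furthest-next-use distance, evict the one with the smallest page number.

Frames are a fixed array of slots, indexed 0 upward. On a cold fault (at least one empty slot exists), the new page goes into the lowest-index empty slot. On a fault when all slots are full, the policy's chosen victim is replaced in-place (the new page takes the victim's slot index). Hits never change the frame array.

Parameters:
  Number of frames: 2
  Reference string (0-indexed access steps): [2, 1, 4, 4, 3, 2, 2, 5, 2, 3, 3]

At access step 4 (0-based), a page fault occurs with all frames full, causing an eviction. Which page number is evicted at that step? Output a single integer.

Step 0: ref 2 -> FAULT, frames=[2,-]
Step 1: ref 1 -> FAULT, frames=[2,1]
Step 2: ref 4 -> FAULT, evict 1, frames=[2,4]
Step 3: ref 4 -> HIT, frames=[2,4]
Step 4: ref 3 -> FAULT, evict 4, frames=[2,3]
At step 4: evicted page 4

Answer: 4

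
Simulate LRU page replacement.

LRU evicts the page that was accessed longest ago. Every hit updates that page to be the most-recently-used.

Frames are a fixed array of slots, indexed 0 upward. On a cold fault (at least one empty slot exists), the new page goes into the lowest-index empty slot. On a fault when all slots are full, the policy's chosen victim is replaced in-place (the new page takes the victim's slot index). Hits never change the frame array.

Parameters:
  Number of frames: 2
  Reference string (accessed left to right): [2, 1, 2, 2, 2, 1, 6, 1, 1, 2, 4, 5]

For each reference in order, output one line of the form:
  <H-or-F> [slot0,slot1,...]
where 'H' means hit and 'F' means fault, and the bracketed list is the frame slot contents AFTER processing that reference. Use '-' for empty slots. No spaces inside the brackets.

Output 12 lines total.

F [2,-]
F [2,1]
H [2,1]
H [2,1]
H [2,1]
H [2,1]
F [6,1]
H [6,1]
H [6,1]
F [2,1]
F [2,4]
F [5,4]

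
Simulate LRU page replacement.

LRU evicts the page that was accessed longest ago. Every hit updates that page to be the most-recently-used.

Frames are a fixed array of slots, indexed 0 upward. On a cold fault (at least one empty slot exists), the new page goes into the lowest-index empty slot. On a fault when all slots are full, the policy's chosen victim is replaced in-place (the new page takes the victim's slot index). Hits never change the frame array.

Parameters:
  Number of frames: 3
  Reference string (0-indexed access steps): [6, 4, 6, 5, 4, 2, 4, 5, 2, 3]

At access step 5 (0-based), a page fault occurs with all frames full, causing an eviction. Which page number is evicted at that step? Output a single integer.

Answer: 6

Derivation:
Step 0: ref 6 -> FAULT, frames=[6,-,-]
Step 1: ref 4 -> FAULT, frames=[6,4,-]
Step 2: ref 6 -> HIT, frames=[6,4,-]
Step 3: ref 5 -> FAULT, frames=[6,4,5]
Step 4: ref 4 -> HIT, frames=[6,4,5]
Step 5: ref 2 -> FAULT, evict 6, frames=[2,4,5]
At step 5: evicted page 6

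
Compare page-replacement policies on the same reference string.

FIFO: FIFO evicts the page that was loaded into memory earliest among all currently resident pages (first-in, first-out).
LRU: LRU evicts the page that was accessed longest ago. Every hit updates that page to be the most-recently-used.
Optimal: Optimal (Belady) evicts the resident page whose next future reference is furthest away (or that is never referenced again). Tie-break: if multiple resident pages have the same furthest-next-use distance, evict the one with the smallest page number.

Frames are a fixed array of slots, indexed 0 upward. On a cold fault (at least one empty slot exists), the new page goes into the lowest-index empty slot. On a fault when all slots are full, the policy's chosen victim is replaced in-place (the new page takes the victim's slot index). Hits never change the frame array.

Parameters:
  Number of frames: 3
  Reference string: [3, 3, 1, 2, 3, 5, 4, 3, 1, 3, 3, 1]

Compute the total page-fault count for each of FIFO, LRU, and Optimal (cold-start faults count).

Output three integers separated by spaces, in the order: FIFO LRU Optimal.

--- FIFO ---
  step 0: ref 3 -> FAULT, frames=[3,-,-] (faults so far: 1)
  step 1: ref 3 -> HIT, frames=[3,-,-] (faults so far: 1)
  step 2: ref 1 -> FAULT, frames=[3,1,-] (faults so far: 2)
  step 3: ref 2 -> FAULT, frames=[3,1,2] (faults so far: 3)
  step 4: ref 3 -> HIT, frames=[3,1,2] (faults so far: 3)
  step 5: ref 5 -> FAULT, evict 3, frames=[5,1,2] (faults so far: 4)
  step 6: ref 4 -> FAULT, evict 1, frames=[5,4,2] (faults so far: 5)
  step 7: ref 3 -> FAULT, evict 2, frames=[5,4,3] (faults so far: 6)
  step 8: ref 1 -> FAULT, evict 5, frames=[1,4,3] (faults so far: 7)
  step 9: ref 3 -> HIT, frames=[1,4,3] (faults so far: 7)
  step 10: ref 3 -> HIT, frames=[1,4,3] (faults so far: 7)
  step 11: ref 1 -> HIT, frames=[1,4,3] (faults so far: 7)
  FIFO total faults: 7
--- LRU ---
  step 0: ref 3 -> FAULT, frames=[3,-,-] (faults so far: 1)
  step 1: ref 3 -> HIT, frames=[3,-,-] (faults so far: 1)
  step 2: ref 1 -> FAULT, frames=[3,1,-] (faults so far: 2)
  step 3: ref 2 -> FAULT, frames=[3,1,2] (faults so far: 3)
  step 4: ref 3 -> HIT, frames=[3,1,2] (faults so far: 3)
  step 5: ref 5 -> FAULT, evict 1, frames=[3,5,2] (faults so far: 4)
  step 6: ref 4 -> FAULT, evict 2, frames=[3,5,4] (faults so far: 5)
  step 7: ref 3 -> HIT, frames=[3,5,4] (faults so far: 5)
  step 8: ref 1 -> FAULT, evict 5, frames=[3,1,4] (faults so far: 6)
  step 9: ref 3 -> HIT, frames=[3,1,4] (faults so far: 6)
  step 10: ref 3 -> HIT, frames=[3,1,4] (faults so far: 6)
  step 11: ref 1 -> HIT, frames=[3,1,4] (faults so far: 6)
  LRU total faults: 6
--- Optimal ---
  step 0: ref 3 -> FAULT, frames=[3,-,-] (faults so far: 1)
  step 1: ref 3 -> HIT, frames=[3,-,-] (faults so far: 1)
  step 2: ref 1 -> FAULT, frames=[3,1,-] (faults so far: 2)
  step 3: ref 2 -> FAULT, frames=[3,1,2] (faults so far: 3)
  step 4: ref 3 -> HIT, frames=[3,1,2] (faults so far: 3)
  step 5: ref 5 -> FAULT, evict 2, frames=[3,1,5] (faults so far: 4)
  step 6: ref 4 -> FAULT, evict 5, frames=[3,1,4] (faults so far: 5)
  step 7: ref 3 -> HIT, frames=[3,1,4] (faults so far: 5)
  step 8: ref 1 -> HIT, frames=[3,1,4] (faults so far: 5)
  step 9: ref 3 -> HIT, frames=[3,1,4] (faults so far: 5)
  step 10: ref 3 -> HIT, frames=[3,1,4] (faults so far: 5)
  step 11: ref 1 -> HIT, frames=[3,1,4] (faults so far: 5)
  Optimal total faults: 5

Answer: 7 6 5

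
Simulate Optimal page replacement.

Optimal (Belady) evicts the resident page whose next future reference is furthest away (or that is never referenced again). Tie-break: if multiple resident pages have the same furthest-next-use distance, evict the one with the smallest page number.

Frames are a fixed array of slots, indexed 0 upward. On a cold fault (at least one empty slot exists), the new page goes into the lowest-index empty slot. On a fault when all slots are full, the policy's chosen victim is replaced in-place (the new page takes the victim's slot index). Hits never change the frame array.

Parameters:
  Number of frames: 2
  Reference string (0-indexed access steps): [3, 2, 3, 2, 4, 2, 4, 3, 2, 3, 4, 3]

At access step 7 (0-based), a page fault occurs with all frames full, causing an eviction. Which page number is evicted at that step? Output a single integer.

Step 0: ref 3 -> FAULT, frames=[3,-]
Step 1: ref 2 -> FAULT, frames=[3,2]
Step 2: ref 3 -> HIT, frames=[3,2]
Step 3: ref 2 -> HIT, frames=[3,2]
Step 4: ref 4 -> FAULT, evict 3, frames=[4,2]
Step 5: ref 2 -> HIT, frames=[4,2]
Step 6: ref 4 -> HIT, frames=[4,2]
Step 7: ref 3 -> FAULT, evict 4, frames=[3,2]
At step 7: evicted page 4

Answer: 4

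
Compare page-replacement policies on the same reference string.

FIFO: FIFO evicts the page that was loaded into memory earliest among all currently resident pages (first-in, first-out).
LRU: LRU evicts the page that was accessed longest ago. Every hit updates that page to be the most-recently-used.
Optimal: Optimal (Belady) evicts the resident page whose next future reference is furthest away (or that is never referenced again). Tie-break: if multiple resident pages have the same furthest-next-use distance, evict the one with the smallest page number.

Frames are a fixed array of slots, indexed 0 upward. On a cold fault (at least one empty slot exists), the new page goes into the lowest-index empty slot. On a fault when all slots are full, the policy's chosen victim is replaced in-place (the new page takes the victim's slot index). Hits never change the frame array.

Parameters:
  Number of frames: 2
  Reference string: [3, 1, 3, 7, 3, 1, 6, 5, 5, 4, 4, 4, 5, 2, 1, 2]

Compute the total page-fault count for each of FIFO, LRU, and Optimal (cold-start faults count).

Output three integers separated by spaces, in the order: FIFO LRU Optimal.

Answer: 10 9 9

Derivation:
--- FIFO ---
  step 0: ref 3 -> FAULT, frames=[3,-] (faults so far: 1)
  step 1: ref 1 -> FAULT, frames=[3,1] (faults so far: 2)
  step 2: ref 3 -> HIT, frames=[3,1] (faults so far: 2)
  step 3: ref 7 -> FAULT, evict 3, frames=[7,1] (faults so far: 3)
  step 4: ref 3 -> FAULT, evict 1, frames=[7,3] (faults so far: 4)
  step 5: ref 1 -> FAULT, evict 7, frames=[1,3] (faults so far: 5)
  step 6: ref 6 -> FAULT, evict 3, frames=[1,6] (faults so far: 6)
  step 7: ref 5 -> FAULT, evict 1, frames=[5,6] (faults so far: 7)
  step 8: ref 5 -> HIT, frames=[5,6] (faults so far: 7)
  step 9: ref 4 -> FAULT, evict 6, frames=[5,4] (faults so far: 8)
  step 10: ref 4 -> HIT, frames=[5,4] (faults so far: 8)
  step 11: ref 4 -> HIT, frames=[5,4] (faults so far: 8)
  step 12: ref 5 -> HIT, frames=[5,4] (faults so far: 8)
  step 13: ref 2 -> FAULT, evict 5, frames=[2,4] (faults so far: 9)
  step 14: ref 1 -> FAULT, evict 4, frames=[2,1] (faults so far: 10)
  step 15: ref 2 -> HIT, frames=[2,1] (faults so far: 10)
  FIFO total faults: 10
--- LRU ---
  step 0: ref 3 -> FAULT, frames=[3,-] (faults so far: 1)
  step 1: ref 1 -> FAULT, frames=[3,1] (faults so far: 2)
  step 2: ref 3 -> HIT, frames=[3,1] (faults so far: 2)
  step 3: ref 7 -> FAULT, evict 1, frames=[3,7] (faults so far: 3)
  step 4: ref 3 -> HIT, frames=[3,7] (faults so far: 3)
  step 5: ref 1 -> FAULT, evict 7, frames=[3,1] (faults so far: 4)
  step 6: ref 6 -> FAULT, evict 3, frames=[6,1] (faults so far: 5)
  step 7: ref 5 -> FAULT, evict 1, frames=[6,5] (faults so far: 6)
  step 8: ref 5 -> HIT, frames=[6,5] (faults so far: 6)
  step 9: ref 4 -> FAULT, evict 6, frames=[4,5] (faults so far: 7)
  step 10: ref 4 -> HIT, frames=[4,5] (faults so far: 7)
  step 11: ref 4 -> HIT, frames=[4,5] (faults so far: 7)
  step 12: ref 5 -> HIT, frames=[4,5] (faults so far: 7)
  step 13: ref 2 -> FAULT, evict 4, frames=[2,5] (faults so far: 8)
  step 14: ref 1 -> FAULT, evict 5, frames=[2,1] (faults so far: 9)
  step 15: ref 2 -> HIT, frames=[2,1] (faults so far: 9)
  LRU total faults: 9
--- Optimal ---
  step 0: ref 3 -> FAULT, frames=[3,-] (faults so far: 1)
  step 1: ref 1 -> FAULT, frames=[3,1] (faults so far: 2)
  step 2: ref 3 -> HIT, frames=[3,1] (faults so far: 2)
  step 3: ref 7 -> FAULT, evict 1, frames=[3,7] (faults so far: 3)
  step 4: ref 3 -> HIT, frames=[3,7] (faults so far: 3)
  step 5: ref 1 -> FAULT, evict 3, frames=[1,7] (faults so far: 4)
  step 6: ref 6 -> FAULT, evict 7, frames=[1,6] (faults so far: 5)
  step 7: ref 5 -> FAULT, evict 6, frames=[1,5] (faults so far: 6)
  step 8: ref 5 -> HIT, frames=[1,5] (faults so far: 6)
  step 9: ref 4 -> FAULT, evict 1, frames=[4,5] (faults so far: 7)
  step 10: ref 4 -> HIT, frames=[4,5] (faults so far: 7)
  step 11: ref 4 -> HIT, frames=[4,5] (faults so far: 7)
  step 12: ref 5 -> HIT, frames=[4,5] (faults so far: 7)
  step 13: ref 2 -> FAULT, evict 4, frames=[2,5] (faults so far: 8)
  step 14: ref 1 -> FAULT, evict 5, frames=[2,1] (faults so far: 9)
  step 15: ref 2 -> HIT, frames=[2,1] (faults so far: 9)
  Optimal total faults: 9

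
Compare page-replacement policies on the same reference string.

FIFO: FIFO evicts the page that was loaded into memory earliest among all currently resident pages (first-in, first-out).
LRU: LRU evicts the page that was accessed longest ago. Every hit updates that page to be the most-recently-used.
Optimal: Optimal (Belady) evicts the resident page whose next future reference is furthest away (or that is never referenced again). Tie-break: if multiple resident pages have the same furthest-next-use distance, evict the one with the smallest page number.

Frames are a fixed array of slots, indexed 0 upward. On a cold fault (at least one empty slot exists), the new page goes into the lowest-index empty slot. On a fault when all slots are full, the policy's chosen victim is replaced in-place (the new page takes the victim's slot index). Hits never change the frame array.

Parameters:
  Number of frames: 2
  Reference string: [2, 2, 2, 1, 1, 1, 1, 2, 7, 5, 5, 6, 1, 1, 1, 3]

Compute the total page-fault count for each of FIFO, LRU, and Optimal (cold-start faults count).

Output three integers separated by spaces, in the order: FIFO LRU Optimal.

Answer: 7 7 6

Derivation:
--- FIFO ---
  step 0: ref 2 -> FAULT, frames=[2,-] (faults so far: 1)
  step 1: ref 2 -> HIT, frames=[2,-] (faults so far: 1)
  step 2: ref 2 -> HIT, frames=[2,-] (faults so far: 1)
  step 3: ref 1 -> FAULT, frames=[2,1] (faults so far: 2)
  step 4: ref 1 -> HIT, frames=[2,1] (faults so far: 2)
  step 5: ref 1 -> HIT, frames=[2,1] (faults so far: 2)
  step 6: ref 1 -> HIT, frames=[2,1] (faults so far: 2)
  step 7: ref 2 -> HIT, frames=[2,1] (faults so far: 2)
  step 8: ref 7 -> FAULT, evict 2, frames=[7,1] (faults so far: 3)
  step 9: ref 5 -> FAULT, evict 1, frames=[7,5] (faults so far: 4)
  step 10: ref 5 -> HIT, frames=[7,5] (faults so far: 4)
  step 11: ref 6 -> FAULT, evict 7, frames=[6,5] (faults so far: 5)
  step 12: ref 1 -> FAULT, evict 5, frames=[6,1] (faults so far: 6)
  step 13: ref 1 -> HIT, frames=[6,1] (faults so far: 6)
  step 14: ref 1 -> HIT, frames=[6,1] (faults so far: 6)
  step 15: ref 3 -> FAULT, evict 6, frames=[3,1] (faults so far: 7)
  FIFO total faults: 7
--- LRU ---
  step 0: ref 2 -> FAULT, frames=[2,-] (faults so far: 1)
  step 1: ref 2 -> HIT, frames=[2,-] (faults so far: 1)
  step 2: ref 2 -> HIT, frames=[2,-] (faults so far: 1)
  step 3: ref 1 -> FAULT, frames=[2,1] (faults so far: 2)
  step 4: ref 1 -> HIT, frames=[2,1] (faults so far: 2)
  step 5: ref 1 -> HIT, frames=[2,1] (faults so far: 2)
  step 6: ref 1 -> HIT, frames=[2,1] (faults so far: 2)
  step 7: ref 2 -> HIT, frames=[2,1] (faults so far: 2)
  step 8: ref 7 -> FAULT, evict 1, frames=[2,7] (faults so far: 3)
  step 9: ref 5 -> FAULT, evict 2, frames=[5,7] (faults so far: 4)
  step 10: ref 5 -> HIT, frames=[5,7] (faults so far: 4)
  step 11: ref 6 -> FAULT, evict 7, frames=[5,6] (faults so far: 5)
  step 12: ref 1 -> FAULT, evict 5, frames=[1,6] (faults so far: 6)
  step 13: ref 1 -> HIT, frames=[1,6] (faults so far: 6)
  step 14: ref 1 -> HIT, frames=[1,6] (faults so far: 6)
  step 15: ref 3 -> FAULT, evict 6, frames=[1,3] (faults so far: 7)
  LRU total faults: 7
--- Optimal ---
  step 0: ref 2 -> FAULT, frames=[2,-] (faults so far: 1)
  step 1: ref 2 -> HIT, frames=[2,-] (faults so far: 1)
  step 2: ref 2 -> HIT, frames=[2,-] (faults so far: 1)
  step 3: ref 1 -> FAULT, frames=[2,1] (faults so far: 2)
  step 4: ref 1 -> HIT, frames=[2,1] (faults so far: 2)
  step 5: ref 1 -> HIT, frames=[2,1] (faults so far: 2)
  step 6: ref 1 -> HIT, frames=[2,1] (faults so far: 2)
  step 7: ref 2 -> HIT, frames=[2,1] (faults so far: 2)
  step 8: ref 7 -> FAULT, evict 2, frames=[7,1] (faults so far: 3)
  step 9: ref 5 -> FAULT, evict 7, frames=[5,1] (faults so far: 4)
  step 10: ref 5 -> HIT, frames=[5,1] (faults so far: 4)
  step 11: ref 6 -> FAULT, evict 5, frames=[6,1] (faults so far: 5)
  step 12: ref 1 -> HIT, frames=[6,1] (faults so far: 5)
  step 13: ref 1 -> HIT, frames=[6,1] (faults so far: 5)
  step 14: ref 1 -> HIT, frames=[6,1] (faults so far: 5)
  step 15: ref 3 -> FAULT, evict 1, frames=[6,3] (faults so far: 6)
  Optimal total faults: 6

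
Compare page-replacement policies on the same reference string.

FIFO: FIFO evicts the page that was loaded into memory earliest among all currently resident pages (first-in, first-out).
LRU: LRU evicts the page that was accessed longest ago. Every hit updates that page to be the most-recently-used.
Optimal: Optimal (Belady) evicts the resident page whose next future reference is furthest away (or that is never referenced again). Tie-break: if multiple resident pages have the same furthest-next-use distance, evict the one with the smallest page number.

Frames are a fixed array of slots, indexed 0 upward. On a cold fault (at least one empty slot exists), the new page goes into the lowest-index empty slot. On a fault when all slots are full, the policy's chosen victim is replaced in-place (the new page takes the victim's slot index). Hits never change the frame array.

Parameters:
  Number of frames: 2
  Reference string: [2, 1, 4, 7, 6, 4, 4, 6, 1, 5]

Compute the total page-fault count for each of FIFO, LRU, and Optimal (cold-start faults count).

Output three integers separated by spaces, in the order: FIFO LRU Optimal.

--- FIFO ---
  step 0: ref 2 -> FAULT, frames=[2,-] (faults so far: 1)
  step 1: ref 1 -> FAULT, frames=[2,1] (faults so far: 2)
  step 2: ref 4 -> FAULT, evict 2, frames=[4,1] (faults so far: 3)
  step 3: ref 7 -> FAULT, evict 1, frames=[4,7] (faults so far: 4)
  step 4: ref 6 -> FAULT, evict 4, frames=[6,7] (faults so far: 5)
  step 5: ref 4 -> FAULT, evict 7, frames=[6,4] (faults so far: 6)
  step 6: ref 4 -> HIT, frames=[6,4] (faults so far: 6)
  step 7: ref 6 -> HIT, frames=[6,4] (faults so far: 6)
  step 8: ref 1 -> FAULT, evict 6, frames=[1,4] (faults so far: 7)
  step 9: ref 5 -> FAULT, evict 4, frames=[1,5] (faults so far: 8)
  FIFO total faults: 8
--- LRU ---
  step 0: ref 2 -> FAULT, frames=[2,-] (faults so far: 1)
  step 1: ref 1 -> FAULT, frames=[2,1] (faults so far: 2)
  step 2: ref 4 -> FAULT, evict 2, frames=[4,1] (faults so far: 3)
  step 3: ref 7 -> FAULT, evict 1, frames=[4,7] (faults so far: 4)
  step 4: ref 6 -> FAULT, evict 4, frames=[6,7] (faults so far: 5)
  step 5: ref 4 -> FAULT, evict 7, frames=[6,4] (faults so far: 6)
  step 6: ref 4 -> HIT, frames=[6,4] (faults so far: 6)
  step 7: ref 6 -> HIT, frames=[6,4] (faults so far: 6)
  step 8: ref 1 -> FAULT, evict 4, frames=[6,1] (faults so far: 7)
  step 9: ref 5 -> FAULT, evict 6, frames=[5,1] (faults so far: 8)
  LRU total faults: 8
--- Optimal ---
  step 0: ref 2 -> FAULT, frames=[2,-] (faults so far: 1)
  step 1: ref 1 -> FAULT, frames=[2,1] (faults so far: 2)
  step 2: ref 4 -> FAULT, evict 2, frames=[4,1] (faults so far: 3)
  step 3: ref 7 -> FAULT, evict 1, frames=[4,7] (faults so far: 4)
  step 4: ref 6 -> FAULT, evict 7, frames=[4,6] (faults so far: 5)
  step 5: ref 4 -> HIT, frames=[4,6] (faults so far: 5)
  step 6: ref 4 -> HIT, frames=[4,6] (faults so far: 5)
  step 7: ref 6 -> HIT, frames=[4,6] (faults so far: 5)
  step 8: ref 1 -> FAULT, evict 4, frames=[1,6] (faults so far: 6)
  step 9: ref 5 -> FAULT, evict 1, frames=[5,6] (faults so far: 7)
  Optimal total faults: 7

Answer: 8 8 7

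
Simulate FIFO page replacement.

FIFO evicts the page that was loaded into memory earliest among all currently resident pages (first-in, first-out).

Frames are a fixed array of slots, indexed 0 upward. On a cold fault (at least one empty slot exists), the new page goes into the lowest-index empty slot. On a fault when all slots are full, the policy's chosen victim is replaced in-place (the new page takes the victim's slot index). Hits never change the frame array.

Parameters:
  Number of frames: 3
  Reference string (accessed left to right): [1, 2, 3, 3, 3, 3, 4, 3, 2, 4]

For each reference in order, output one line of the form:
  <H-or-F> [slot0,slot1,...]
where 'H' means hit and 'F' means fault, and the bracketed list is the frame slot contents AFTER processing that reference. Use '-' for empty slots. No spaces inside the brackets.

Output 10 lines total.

F [1,-,-]
F [1,2,-]
F [1,2,3]
H [1,2,3]
H [1,2,3]
H [1,2,3]
F [4,2,3]
H [4,2,3]
H [4,2,3]
H [4,2,3]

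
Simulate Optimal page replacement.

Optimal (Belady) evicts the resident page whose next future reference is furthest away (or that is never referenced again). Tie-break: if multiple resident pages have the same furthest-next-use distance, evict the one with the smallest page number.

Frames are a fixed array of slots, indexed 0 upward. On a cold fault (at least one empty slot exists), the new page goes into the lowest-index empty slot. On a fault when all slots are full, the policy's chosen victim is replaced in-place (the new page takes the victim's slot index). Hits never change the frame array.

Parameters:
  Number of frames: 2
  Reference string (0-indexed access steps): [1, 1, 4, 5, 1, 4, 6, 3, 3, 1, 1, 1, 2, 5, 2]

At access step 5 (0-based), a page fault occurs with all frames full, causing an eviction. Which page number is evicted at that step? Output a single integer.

Step 0: ref 1 -> FAULT, frames=[1,-]
Step 1: ref 1 -> HIT, frames=[1,-]
Step 2: ref 4 -> FAULT, frames=[1,4]
Step 3: ref 5 -> FAULT, evict 4, frames=[1,5]
Step 4: ref 1 -> HIT, frames=[1,5]
Step 5: ref 4 -> FAULT, evict 5, frames=[1,4]
At step 5: evicted page 5

Answer: 5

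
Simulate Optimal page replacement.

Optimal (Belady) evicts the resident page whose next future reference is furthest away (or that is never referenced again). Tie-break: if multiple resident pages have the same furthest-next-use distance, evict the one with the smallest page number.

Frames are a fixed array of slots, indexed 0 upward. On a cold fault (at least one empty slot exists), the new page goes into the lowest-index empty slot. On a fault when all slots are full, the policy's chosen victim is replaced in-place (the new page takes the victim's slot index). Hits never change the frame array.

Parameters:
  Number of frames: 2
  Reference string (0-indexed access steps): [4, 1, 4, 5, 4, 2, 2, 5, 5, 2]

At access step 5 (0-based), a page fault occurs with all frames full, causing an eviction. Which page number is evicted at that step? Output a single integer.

Step 0: ref 4 -> FAULT, frames=[4,-]
Step 1: ref 1 -> FAULT, frames=[4,1]
Step 2: ref 4 -> HIT, frames=[4,1]
Step 3: ref 5 -> FAULT, evict 1, frames=[4,5]
Step 4: ref 4 -> HIT, frames=[4,5]
Step 5: ref 2 -> FAULT, evict 4, frames=[2,5]
At step 5: evicted page 4

Answer: 4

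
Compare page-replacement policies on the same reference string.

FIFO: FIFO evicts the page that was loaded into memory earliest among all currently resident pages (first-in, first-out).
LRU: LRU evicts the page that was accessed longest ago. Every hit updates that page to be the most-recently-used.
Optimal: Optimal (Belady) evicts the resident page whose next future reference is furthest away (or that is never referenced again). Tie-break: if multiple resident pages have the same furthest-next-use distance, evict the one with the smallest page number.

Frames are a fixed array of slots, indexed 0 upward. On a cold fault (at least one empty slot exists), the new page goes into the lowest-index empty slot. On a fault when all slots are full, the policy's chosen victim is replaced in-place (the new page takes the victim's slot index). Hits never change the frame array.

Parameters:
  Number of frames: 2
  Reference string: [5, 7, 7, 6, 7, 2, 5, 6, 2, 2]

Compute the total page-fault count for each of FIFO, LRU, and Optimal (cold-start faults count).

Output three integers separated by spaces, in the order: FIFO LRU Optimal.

--- FIFO ---
  step 0: ref 5 -> FAULT, frames=[5,-] (faults so far: 1)
  step 1: ref 7 -> FAULT, frames=[5,7] (faults so far: 2)
  step 2: ref 7 -> HIT, frames=[5,7] (faults so far: 2)
  step 3: ref 6 -> FAULT, evict 5, frames=[6,7] (faults so far: 3)
  step 4: ref 7 -> HIT, frames=[6,7] (faults so far: 3)
  step 5: ref 2 -> FAULT, evict 7, frames=[6,2] (faults so far: 4)
  step 6: ref 5 -> FAULT, evict 6, frames=[5,2] (faults so far: 5)
  step 7: ref 6 -> FAULT, evict 2, frames=[5,6] (faults so far: 6)
  step 8: ref 2 -> FAULT, evict 5, frames=[2,6] (faults so far: 7)
  step 9: ref 2 -> HIT, frames=[2,6] (faults so far: 7)
  FIFO total faults: 7
--- LRU ---
  step 0: ref 5 -> FAULT, frames=[5,-] (faults so far: 1)
  step 1: ref 7 -> FAULT, frames=[5,7] (faults so far: 2)
  step 2: ref 7 -> HIT, frames=[5,7] (faults so far: 2)
  step 3: ref 6 -> FAULT, evict 5, frames=[6,7] (faults so far: 3)
  step 4: ref 7 -> HIT, frames=[6,7] (faults so far: 3)
  step 5: ref 2 -> FAULT, evict 6, frames=[2,7] (faults so far: 4)
  step 6: ref 5 -> FAULT, evict 7, frames=[2,5] (faults so far: 5)
  step 7: ref 6 -> FAULT, evict 2, frames=[6,5] (faults so far: 6)
  step 8: ref 2 -> FAULT, evict 5, frames=[6,2] (faults so far: 7)
  step 9: ref 2 -> HIT, frames=[6,2] (faults so far: 7)
  LRU total faults: 7
--- Optimal ---
  step 0: ref 5 -> FAULT, frames=[5,-] (faults so far: 1)
  step 1: ref 7 -> FAULT, frames=[5,7] (faults so far: 2)
  step 2: ref 7 -> HIT, frames=[5,7] (faults so far: 2)
  step 3: ref 6 -> FAULT, evict 5, frames=[6,7] (faults so far: 3)
  step 4: ref 7 -> HIT, frames=[6,7] (faults so far: 3)
  step 5: ref 2 -> FAULT, evict 7, frames=[6,2] (faults so far: 4)
  step 6: ref 5 -> FAULT, evict 2, frames=[6,5] (faults so far: 5)
  step 7: ref 6 -> HIT, frames=[6,5] (faults so far: 5)
  step 8: ref 2 -> FAULT, evict 5, frames=[6,2] (faults so far: 6)
  step 9: ref 2 -> HIT, frames=[6,2] (faults so far: 6)
  Optimal total faults: 6

Answer: 7 7 6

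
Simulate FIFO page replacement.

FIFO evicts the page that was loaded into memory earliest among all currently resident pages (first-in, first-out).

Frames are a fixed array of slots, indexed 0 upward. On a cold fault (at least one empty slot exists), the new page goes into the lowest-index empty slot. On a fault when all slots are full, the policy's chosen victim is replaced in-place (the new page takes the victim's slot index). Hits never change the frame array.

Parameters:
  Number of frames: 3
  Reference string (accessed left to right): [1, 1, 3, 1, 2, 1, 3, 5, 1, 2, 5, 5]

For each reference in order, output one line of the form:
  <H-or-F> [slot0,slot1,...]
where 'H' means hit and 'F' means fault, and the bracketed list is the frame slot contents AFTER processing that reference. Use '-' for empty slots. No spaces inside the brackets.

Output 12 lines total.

F [1,-,-]
H [1,-,-]
F [1,3,-]
H [1,3,-]
F [1,3,2]
H [1,3,2]
H [1,3,2]
F [5,3,2]
F [5,1,2]
H [5,1,2]
H [5,1,2]
H [5,1,2]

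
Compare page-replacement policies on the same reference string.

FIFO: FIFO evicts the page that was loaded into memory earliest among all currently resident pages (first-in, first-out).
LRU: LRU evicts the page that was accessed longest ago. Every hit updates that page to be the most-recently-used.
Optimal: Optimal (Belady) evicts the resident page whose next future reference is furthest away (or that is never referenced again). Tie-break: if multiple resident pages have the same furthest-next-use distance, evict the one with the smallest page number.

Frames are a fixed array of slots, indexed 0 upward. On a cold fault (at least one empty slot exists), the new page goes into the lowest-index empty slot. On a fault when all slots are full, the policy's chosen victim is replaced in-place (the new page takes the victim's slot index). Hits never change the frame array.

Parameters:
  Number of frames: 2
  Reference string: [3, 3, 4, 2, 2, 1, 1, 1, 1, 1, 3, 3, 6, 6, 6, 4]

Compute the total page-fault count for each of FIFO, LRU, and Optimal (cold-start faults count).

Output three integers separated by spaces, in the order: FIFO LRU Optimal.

--- FIFO ---
  step 0: ref 3 -> FAULT, frames=[3,-] (faults so far: 1)
  step 1: ref 3 -> HIT, frames=[3,-] (faults so far: 1)
  step 2: ref 4 -> FAULT, frames=[3,4] (faults so far: 2)
  step 3: ref 2 -> FAULT, evict 3, frames=[2,4] (faults so far: 3)
  step 4: ref 2 -> HIT, frames=[2,4] (faults so far: 3)
  step 5: ref 1 -> FAULT, evict 4, frames=[2,1] (faults so far: 4)
  step 6: ref 1 -> HIT, frames=[2,1] (faults so far: 4)
  step 7: ref 1 -> HIT, frames=[2,1] (faults so far: 4)
  step 8: ref 1 -> HIT, frames=[2,1] (faults so far: 4)
  step 9: ref 1 -> HIT, frames=[2,1] (faults so far: 4)
  step 10: ref 3 -> FAULT, evict 2, frames=[3,1] (faults so far: 5)
  step 11: ref 3 -> HIT, frames=[3,1] (faults so far: 5)
  step 12: ref 6 -> FAULT, evict 1, frames=[3,6] (faults so far: 6)
  step 13: ref 6 -> HIT, frames=[3,6] (faults so far: 6)
  step 14: ref 6 -> HIT, frames=[3,6] (faults so far: 6)
  step 15: ref 4 -> FAULT, evict 3, frames=[4,6] (faults so far: 7)
  FIFO total faults: 7
--- LRU ---
  step 0: ref 3 -> FAULT, frames=[3,-] (faults so far: 1)
  step 1: ref 3 -> HIT, frames=[3,-] (faults so far: 1)
  step 2: ref 4 -> FAULT, frames=[3,4] (faults so far: 2)
  step 3: ref 2 -> FAULT, evict 3, frames=[2,4] (faults so far: 3)
  step 4: ref 2 -> HIT, frames=[2,4] (faults so far: 3)
  step 5: ref 1 -> FAULT, evict 4, frames=[2,1] (faults so far: 4)
  step 6: ref 1 -> HIT, frames=[2,1] (faults so far: 4)
  step 7: ref 1 -> HIT, frames=[2,1] (faults so far: 4)
  step 8: ref 1 -> HIT, frames=[2,1] (faults so far: 4)
  step 9: ref 1 -> HIT, frames=[2,1] (faults so far: 4)
  step 10: ref 3 -> FAULT, evict 2, frames=[3,1] (faults so far: 5)
  step 11: ref 3 -> HIT, frames=[3,1] (faults so far: 5)
  step 12: ref 6 -> FAULT, evict 1, frames=[3,6] (faults so far: 6)
  step 13: ref 6 -> HIT, frames=[3,6] (faults so far: 6)
  step 14: ref 6 -> HIT, frames=[3,6] (faults so far: 6)
  step 15: ref 4 -> FAULT, evict 3, frames=[4,6] (faults so far: 7)
  LRU total faults: 7
--- Optimal ---
  step 0: ref 3 -> FAULT, frames=[3,-] (faults so far: 1)
  step 1: ref 3 -> HIT, frames=[3,-] (faults so far: 1)
  step 2: ref 4 -> FAULT, frames=[3,4] (faults so far: 2)
  step 3: ref 2 -> FAULT, evict 4, frames=[3,2] (faults so far: 3)
  step 4: ref 2 -> HIT, frames=[3,2] (faults so far: 3)
  step 5: ref 1 -> FAULT, evict 2, frames=[3,1] (faults so far: 4)
  step 6: ref 1 -> HIT, frames=[3,1] (faults so far: 4)
  step 7: ref 1 -> HIT, frames=[3,1] (faults so far: 4)
  step 8: ref 1 -> HIT, frames=[3,1] (faults so far: 4)
  step 9: ref 1 -> HIT, frames=[3,1] (faults so far: 4)
  step 10: ref 3 -> HIT, frames=[3,1] (faults so far: 4)
  step 11: ref 3 -> HIT, frames=[3,1] (faults so far: 4)
  step 12: ref 6 -> FAULT, evict 1, frames=[3,6] (faults so far: 5)
  step 13: ref 6 -> HIT, frames=[3,6] (faults so far: 5)
  step 14: ref 6 -> HIT, frames=[3,6] (faults so far: 5)
  step 15: ref 4 -> FAULT, evict 3, frames=[4,6] (faults so far: 6)
  Optimal total faults: 6

Answer: 7 7 6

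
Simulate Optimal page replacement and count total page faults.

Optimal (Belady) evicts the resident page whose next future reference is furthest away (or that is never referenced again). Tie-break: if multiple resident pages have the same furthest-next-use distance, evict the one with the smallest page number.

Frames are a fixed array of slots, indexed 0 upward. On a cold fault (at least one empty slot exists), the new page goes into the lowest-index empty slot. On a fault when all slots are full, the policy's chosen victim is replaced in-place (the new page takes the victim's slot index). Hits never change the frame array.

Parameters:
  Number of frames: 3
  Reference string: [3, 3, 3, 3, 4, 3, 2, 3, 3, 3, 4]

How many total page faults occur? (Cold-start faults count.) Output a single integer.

Step 0: ref 3 → FAULT, frames=[3,-,-]
Step 1: ref 3 → HIT, frames=[3,-,-]
Step 2: ref 3 → HIT, frames=[3,-,-]
Step 3: ref 3 → HIT, frames=[3,-,-]
Step 4: ref 4 → FAULT, frames=[3,4,-]
Step 5: ref 3 → HIT, frames=[3,4,-]
Step 6: ref 2 → FAULT, frames=[3,4,2]
Step 7: ref 3 → HIT, frames=[3,4,2]
Step 8: ref 3 → HIT, frames=[3,4,2]
Step 9: ref 3 → HIT, frames=[3,4,2]
Step 10: ref 4 → HIT, frames=[3,4,2]
Total faults: 3

Answer: 3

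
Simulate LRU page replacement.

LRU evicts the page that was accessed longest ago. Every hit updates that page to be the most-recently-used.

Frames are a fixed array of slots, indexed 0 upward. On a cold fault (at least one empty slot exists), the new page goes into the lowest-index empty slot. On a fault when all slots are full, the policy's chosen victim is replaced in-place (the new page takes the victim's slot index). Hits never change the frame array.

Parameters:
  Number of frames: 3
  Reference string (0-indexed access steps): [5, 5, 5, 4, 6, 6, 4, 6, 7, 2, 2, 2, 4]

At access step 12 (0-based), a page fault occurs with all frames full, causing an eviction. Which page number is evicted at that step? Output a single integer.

Step 0: ref 5 -> FAULT, frames=[5,-,-]
Step 1: ref 5 -> HIT, frames=[5,-,-]
Step 2: ref 5 -> HIT, frames=[5,-,-]
Step 3: ref 4 -> FAULT, frames=[5,4,-]
Step 4: ref 6 -> FAULT, frames=[5,4,6]
Step 5: ref 6 -> HIT, frames=[5,4,6]
Step 6: ref 4 -> HIT, frames=[5,4,6]
Step 7: ref 6 -> HIT, frames=[5,4,6]
Step 8: ref 7 -> FAULT, evict 5, frames=[7,4,6]
Step 9: ref 2 -> FAULT, evict 4, frames=[7,2,6]
Step 10: ref 2 -> HIT, frames=[7,2,6]
Step 11: ref 2 -> HIT, frames=[7,2,6]
Step 12: ref 4 -> FAULT, evict 6, frames=[7,2,4]
At step 12: evicted page 6

Answer: 6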